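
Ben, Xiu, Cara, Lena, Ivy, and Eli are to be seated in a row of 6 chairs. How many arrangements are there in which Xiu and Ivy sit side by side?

240

Treat {Xiu, Ivy} as a single unit. There are 5 units to order, and the pair itself can be ordered 2 ways.
That gives 2 × 5! = 2 × 120 = 240.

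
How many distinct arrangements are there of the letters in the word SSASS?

The 5 letters of SSASS have repeats: S appearing 4 times.
Dividing 5! = 120 by 4! = 24 for the repeated letters gives 5.

5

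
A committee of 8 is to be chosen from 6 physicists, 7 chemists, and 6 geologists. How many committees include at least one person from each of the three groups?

72513

Unrestricted: C(19,8) = 75582 ways to pick any 8 of the 19.
Selections missing a whole group: no physicists → C(13,8) = 1287; no chemists → C(12,8) = 495; no geologists → C(13,8) = 1287.
Add back selections omitting two groups (i.e. drawn from a single group): C(6,8) + C(7,8) + C(6,8) = 0.
By inclusion–exclusion: 75582 − 3069 + 0 = 72513.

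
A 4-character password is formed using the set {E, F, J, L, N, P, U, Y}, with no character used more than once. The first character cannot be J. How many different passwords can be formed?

1470

The first character has 8−1 = 7 choices (anything except J).
The remaining 3 characters are filled from the other 7 symbols without repetition: 7 × 6 × 5 = 210.
Total: 7 × 210 = 1470.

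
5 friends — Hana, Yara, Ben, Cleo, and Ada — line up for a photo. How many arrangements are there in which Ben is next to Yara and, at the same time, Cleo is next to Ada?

Treat {Ben,Yara} as one block (2 orders) and {Cleo,Ada} as another (2 orders).
That leaves 3 units to arrange: 2 × 2 × 3! = 4 × 6 = 24.

24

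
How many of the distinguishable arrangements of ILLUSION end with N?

1260

With the last slot taken by N, it remains to arrange the other 7 letters (ILLUSIO).
Those 7 letters have I appearing twice and L appearing twice, giving (7)!/(2!·2!) = 1260.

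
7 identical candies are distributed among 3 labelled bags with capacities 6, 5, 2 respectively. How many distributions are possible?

Without the upper bounds there are C(9,2) = 36 ways to split 7 among 3 bags.
Subtract solutions that violate a single cap (substitute x_i' = x_i − (cap_i+1)): x_1 ≥ 7 gives C(2,2) = 1; x_2 ≥ 6 gives C(3,2) = 3; x_3 ≥ 3 gives C(6,2) = 15. Together 19.
No two caps can be exceeded simultaneously, so the pair terms are all 0.
By inclusion–exclusion the count is 36 − 19 + 0 = 17.

17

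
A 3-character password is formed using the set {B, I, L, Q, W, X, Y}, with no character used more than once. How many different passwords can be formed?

This is a permutation of 3 out of 7: P(7,3) = 7!/4!.
That product is 7 × 6 × 5 = 210.

210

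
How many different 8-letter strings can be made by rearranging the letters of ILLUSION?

The 8 letters of ILLUSION have repeats: I appearing twice and L appearing twice.
So there are 8! / (2!·2!) = 10080 distinguishable arrangements.

10080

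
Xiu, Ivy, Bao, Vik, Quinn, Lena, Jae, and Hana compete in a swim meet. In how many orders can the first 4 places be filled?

1680

This is an ordered selection of 4 from 8: P(8,4).
That gives 8 × 7 × 6 × 5 = 1680.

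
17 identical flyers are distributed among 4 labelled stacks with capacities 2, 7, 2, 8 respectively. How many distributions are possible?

Ignoring the caps, the number of non-negative solutions to x_1+…+x_4 = 17 is C(20,3) = 1140.
Subtract solutions that violate a single cap (substitute x_i' = x_i − (cap_i+1)): x_1 ≥ 3 gives C(17,3) = 680; x_2 ≥ 8 gives C(12,3) = 220; x_3 ≥ 3 gives C(17,3) = 680; x_4 ≥ 9 gives C(11,3) = 165. Together 1745.
Add back pairs where two caps are both exceeded: 84 + 364 + 56 + 84 + 1 + 56 = 645.
Subtract triples: 20 + 0 + 10 + 0 = 30.
By inclusion–exclusion the count is 1140 − 1745 + 645 − 30 = 10.

10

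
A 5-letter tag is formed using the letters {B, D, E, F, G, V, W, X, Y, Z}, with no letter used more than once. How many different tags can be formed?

30240

Choose and order 5 of the 10 symbols: the first letter has 10 options, the next 9, and so on down to 6.
That product is 10 × 9 × 8 × 7 × 6 = 30240.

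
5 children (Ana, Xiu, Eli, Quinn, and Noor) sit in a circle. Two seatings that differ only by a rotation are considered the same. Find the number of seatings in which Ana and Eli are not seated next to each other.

12

All circular seatings of 5 people number (4)! = 24.
Those with Ana next to Eli: fuse the pair into one unit and seat 4 units around a circle — 2·(3)! = 12.
Subtracting, 24 − 12 = 12.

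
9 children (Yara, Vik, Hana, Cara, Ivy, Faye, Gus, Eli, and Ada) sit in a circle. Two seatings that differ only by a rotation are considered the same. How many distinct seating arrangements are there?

40320

Fix one person's seat to break rotational symmetry; the remaining 8 people can be arranged in (8)! = 40320 ways.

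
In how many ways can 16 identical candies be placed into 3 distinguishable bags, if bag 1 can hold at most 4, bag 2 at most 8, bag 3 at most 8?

By stars and bars, unrestricted non-negative solutions to x_1+…+x_3 = 16 number C(16+2,2) = 153.
Subtract solutions that violate a single cap (substitute x_i' = x_i − (cap_i+1)): x_1 ≥ 5 gives C(13,2) = 78; x_2 ≥ 9 gives C(9,2) = 36; x_3 ≥ 9 gives C(9,2) = 36. Together 150.
Add back pairs where two caps are both exceeded: 6 + 6 + 0 = 12.
By inclusion–exclusion the count is 153 − 150 + 12 = 15.

15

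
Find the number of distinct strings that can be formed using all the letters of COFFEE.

180

The 6 letters of COFFEE have repeats: E appearing twice and F appearing twice.
The number of distinct arrangements is 6!/(2!·2!) = 720/4 = 180.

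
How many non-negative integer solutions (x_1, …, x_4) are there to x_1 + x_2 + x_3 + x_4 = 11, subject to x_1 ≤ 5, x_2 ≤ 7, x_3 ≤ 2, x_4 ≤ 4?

By stars and bars, unrestricted non-negative solutions to x_1+…+x_4 = 11 number C(11+3,3) = 364.
Subtract solutions that violate a single cap (substitute x_i' = x_i − (cap_i+1)): x_1 ≥ 6 gives C(8,3) = 56; x_2 ≥ 8 gives C(6,3) = 20; x_3 ≥ 3 gives C(11,3) = 165; x_4 ≥ 5 gives C(9,3) = 84. Together 325.
Add back pairs where two caps are both exceeded: 0 + 10 + 1 + 1 + 0 + 20 = 32.
By inclusion–exclusion the count is 364 − 325 + 32 = 71.

71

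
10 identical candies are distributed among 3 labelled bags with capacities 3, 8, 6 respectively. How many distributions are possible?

25

Ignoring the caps, the number of non-negative solutions to x_1+…+x_3 = 10 is C(12,2) = 66.
Subtract solutions that violate a single cap (substitute x_i' = x_i − (cap_i+1)): x_1 ≥ 4 gives C(8,2) = 28; x_2 ≥ 9 gives C(3,2) = 3; x_3 ≥ 7 gives C(5,2) = 10. Together 41.
No two caps can be exceeded simultaneously, so the pair terms are all 0.
By inclusion–exclusion the count is 66 − 41 + 0 = 25.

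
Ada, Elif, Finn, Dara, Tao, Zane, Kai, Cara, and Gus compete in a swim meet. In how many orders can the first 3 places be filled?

There are 9 choices for 1st place, 8 for 2nd, and 7 for 3rd.
That gives 9 × 8 × 7 = 504.

504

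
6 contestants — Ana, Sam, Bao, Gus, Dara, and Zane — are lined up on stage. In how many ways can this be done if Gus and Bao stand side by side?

Place the 4 others and the Gus-Bao pair as 5 objects in a line; the pair has 2 internal arrangements.
That gives 2 × 5! = 2 × 120 = 240.

240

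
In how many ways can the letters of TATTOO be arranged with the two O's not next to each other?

40

There are 6!/(3!·2!) = 60 arrangements of TATTOO in total.
If the two O's are adjacent, glue them into one block, leaving 5 items to arrange: (5)!/(3!) = 20 ways.
Subtracting, 60 − 20 = 40 arrangements keep the O's apart.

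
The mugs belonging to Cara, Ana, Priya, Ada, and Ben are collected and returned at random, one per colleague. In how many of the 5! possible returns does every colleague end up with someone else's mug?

Let Aᵢ be the assignments in which colleague i gets their own mug. We want the size of the complement of A₁∪…∪A_5.
By inclusion–exclusion this is Σ_{j=0}^{5} (−1)^j C(5,j)·(5−j)!.
Computing: 120 − 120 + 60 − 20 + 5 − 1 = 44.

44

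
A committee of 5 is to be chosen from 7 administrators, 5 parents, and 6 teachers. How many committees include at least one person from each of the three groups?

6055

With no constraint there are C(18,5) = 8568 possible selections.
Subtract selections that omit an entire group: no administrators → C(11,5) = 462; no parents → C(13,5) = 1287; no teachers → C(12,5) = 792.
Add back selections omitting two groups (i.e. drawn from a single group): C(7,5) + C(5,5) + C(6,5) = 28.
By inclusion–exclusion: 8568 − 2541 + 28 = 6055.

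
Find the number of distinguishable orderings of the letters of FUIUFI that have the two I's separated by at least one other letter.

Total arrangements of FUIUFI: 6!/(2!·2!·2!) = 90.
If the two I's are adjacent, glue them into one block, leaving 5 items to arrange: (5)!/(2!·2!) = 30 ways.
Hence 90 − 30 = 60.

60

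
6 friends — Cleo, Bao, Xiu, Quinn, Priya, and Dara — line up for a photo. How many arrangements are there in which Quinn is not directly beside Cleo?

Of the 6! = 720 arrangements, those with Quinn and Cleo adjacent number 2 × 5! = 240 (treat the pair as a block with 2 internal orders).
So 720 − 240 = 480 arrangements keep them apart.

480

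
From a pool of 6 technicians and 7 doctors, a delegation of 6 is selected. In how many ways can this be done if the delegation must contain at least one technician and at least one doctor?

1708

Unrestricted: C(13,6) = 1716 ways to pick any 6 of the 13.
Selections missing a whole group: no technicians → C(7,6) = 7; no doctors → C(6,6) = 1.
Both groups omitted at once is impossible, so 1716 − 8 = 1708.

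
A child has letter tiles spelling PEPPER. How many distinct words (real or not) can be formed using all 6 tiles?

PEPPER has 6 letters with E appearing twice and P appearing 3 times.
Dividing 6! = 720 by 3!·2! = 12 for the repeated letters gives 60.

60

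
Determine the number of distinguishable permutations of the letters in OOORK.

Letter multiplicities in OOORK: K×1, O×3, R×1.
The number of distinct arrangements is 5!/(3!) = 120/6 = 20.

20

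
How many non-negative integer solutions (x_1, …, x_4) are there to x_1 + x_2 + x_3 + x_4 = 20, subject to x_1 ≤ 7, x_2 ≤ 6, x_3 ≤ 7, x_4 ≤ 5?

Without the upper bounds there are C(23,3) = 1771 ways to split 20 among 4 variables.
Subtract solutions that violate a single cap (substitute x_i' = x_i − (cap_i+1)): x_1 ≥ 8 gives C(15,3) = 455; x_2 ≥ 7 gives C(16,3) = 560; x_3 ≥ 8 gives C(15,3) = 455; x_4 ≥ 6 gives C(17,3) = 680. Together 2150.
Add back pairs where two caps are both exceeded: 56 + 35 + 84 + 56 + 120 + 84 = 435.
By inclusion–exclusion the count is 1771 − 2150 + 435 = 56.

56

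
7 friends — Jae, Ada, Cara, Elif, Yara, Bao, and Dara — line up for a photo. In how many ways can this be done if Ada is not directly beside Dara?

Of the 7! = 5040 arrangements, those with Ada and Dara adjacent number 2 × 6! = 1440 (treat the pair as a block with 2 internal orders).
Complementary counting: 5040 − 1440 = 3600.

3600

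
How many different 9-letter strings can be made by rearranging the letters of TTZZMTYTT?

1512

The 9 letters of TTZZMTYTT have repeats: T appearing 5 times and Z appearing twice.
The number of distinct arrangements is 9!/(5!·2!) = 362880/240 = 1512.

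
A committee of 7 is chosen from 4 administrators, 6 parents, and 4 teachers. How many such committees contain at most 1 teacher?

960

Split by how many teachers are chosen (0 through 1).
Sum: C(4,0)·C(10,7) + C(4,1)·C(10,6) = 120 + 840 = 960.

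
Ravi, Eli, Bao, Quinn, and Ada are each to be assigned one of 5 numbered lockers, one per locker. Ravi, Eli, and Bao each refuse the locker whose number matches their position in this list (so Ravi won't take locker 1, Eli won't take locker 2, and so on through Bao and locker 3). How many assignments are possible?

Let Aᵢ (for i ∈ {1, 2, 3}) be the placements that put person i in their forbidden locker. Any j of these fix j positions, leaving (5−j)! ways to fill the rest, and there are C(3,j) ways to pick which j.
By inclusion–exclusion, the number of valid placements is Σ_{j=0}^{3} (−1)^j C(3,j)·(5−j)!.
Computing: 120 − 72 + 18 − 2 = 64.

64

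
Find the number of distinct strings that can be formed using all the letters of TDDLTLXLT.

Letter multiplicities in TDDLTLXLT: D×2, L×3, T×3, X×1.
The number of distinct arrangements is 9!/(3!·3!·2!) = 362880/72 = 5040.

5040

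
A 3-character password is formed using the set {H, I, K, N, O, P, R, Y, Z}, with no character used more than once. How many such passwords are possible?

This is a permutation of 3 out of 9: P(9,3) = 9!/6!.
9 × 8 × 7 = 504.

504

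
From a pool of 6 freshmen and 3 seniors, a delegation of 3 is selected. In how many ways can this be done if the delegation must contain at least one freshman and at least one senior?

With no constraint there are C(9,3) = 84 possible selections.
Selections missing a whole group: no freshmen → C(3,3) = 1; no seniors → C(6,3) = 20.
Both groups omitted at once is impossible, so 84 − 21 = 63.

63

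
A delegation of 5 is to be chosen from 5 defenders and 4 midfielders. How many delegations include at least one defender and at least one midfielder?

Total 5-person selections from all 9: C(9,5) = 126.
Selections missing a whole group: no defenders → C(4,5) = 0; no midfielders → C(5,5) = 1.
Both groups omitted at once is impossible, so 126 − 1 = 125.

125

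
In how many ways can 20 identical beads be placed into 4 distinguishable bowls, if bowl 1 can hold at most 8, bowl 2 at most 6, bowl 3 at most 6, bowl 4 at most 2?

10

By stars and bars, unrestricted non-negative solutions to x_1+…+x_4 = 20 number C(20+3,3) = 1771.
Subtract solutions that violate a single cap (substitute x_i' = x_i − (cap_i+1)): x_1 ≥ 9 gives C(14,3) = 364; x_2 ≥ 7 gives C(16,3) = 560; x_3 ≥ 7 gives C(16,3) = 560; x_4 ≥ 3 gives C(20,3) = 1140. Together 2624.
Add back pairs where two caps are both exceeded: 35 + 35 + 165 + 84 + 286 + 286 = 891.
Subtract triples: 0 + 4 + 4 + 20 = 28.
By inclusion–exclusion the count is 1771 − 2624 + 891 − 28 = 10.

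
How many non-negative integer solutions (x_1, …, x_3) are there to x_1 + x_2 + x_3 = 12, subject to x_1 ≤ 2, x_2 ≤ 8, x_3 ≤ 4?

6

Without the upper bounds there are C(14,2) = 91 ways to split 12 among 3 variables.
Subtract solutions that violate a single cap (substitute x_i' = x_i − (cap_i+1)): x_1 ≥ 3 gives C(11,2) = 55; x_2 ≥ 9 gives C(5,2) = 10; x_3 ≥ 5 gives C(9,2) = 36. Together 101.
Add back pairs where two caps are both exceeded: 1 + 15 + 0 = 16.
By inclusion–exclusion the count is 91 − 101 + 16 = 6.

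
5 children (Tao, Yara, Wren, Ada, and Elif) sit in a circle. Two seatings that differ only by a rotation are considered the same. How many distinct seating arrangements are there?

24

Seat Tao anywhere (absorbing the rotational symmetry), then permute the other 4: (4)! = 24.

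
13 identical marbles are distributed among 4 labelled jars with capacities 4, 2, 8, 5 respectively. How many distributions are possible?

59

Ignoring the caps, the number of non-negative solutions to x_1+…+x_4 = 13 is C(16,3) = 560.
Subtract solutions that violate a single cap (substitute x_i' = x_i − (cap_i+1)): x_1 ≥ 5 gives C(11,3) = 165; x_2 ≥ 3 gives C(13,3) = 286; x_3 ≥ 9 gives C(7,3) = 35; x_4 ≥ 6 gives C(10,3) = 120. Together 606.
Add back pairs where two caps are both exceeded: 56 + 0 + 10 + 4 + 35 + 0 = 105.
By inclusion–exclusion the count is 560 − 606 + 105 = 59.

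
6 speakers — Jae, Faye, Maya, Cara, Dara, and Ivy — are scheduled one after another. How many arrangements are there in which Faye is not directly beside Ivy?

Of the 6! = 720 arrangements, those with Faye and Ivy adjacent number 2 × 5! = 240 (treat the pair as a block with 2 internal orders).
Complementary counting: 720 − 240 = 480.

480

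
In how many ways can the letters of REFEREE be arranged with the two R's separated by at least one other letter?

Total arrangements of REFEREE: 7!/(4!·2!) = 105.
If the two R's are adjacent, glue them into one block, leaving 6 items to arrange: (6)!/(4!) = 30 ways.
Hence 105 − 30 = 75.

75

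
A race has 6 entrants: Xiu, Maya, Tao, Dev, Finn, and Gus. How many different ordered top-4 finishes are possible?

360

This is an ordered selection of 4 from 6: P(6,4).
That gives 6 × 5 × 4 × 3 = 360.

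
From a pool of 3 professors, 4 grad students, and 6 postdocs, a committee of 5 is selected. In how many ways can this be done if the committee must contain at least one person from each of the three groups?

894

With no constraint there are C(13,5) = 1287 possible selections.
Subtract selections that omit an entire group: no professors → C(10,5) = 252; no grad students → C(9,5) = 126; no postdocs → C(7,5) = 21.
Add back selections omitting two groups (i.e. drawn from a single group): C(3,5) + C(4,5) + C(6,5) = 6.
By inclusion–exclusion: 1287 − 399 + 6 = 894.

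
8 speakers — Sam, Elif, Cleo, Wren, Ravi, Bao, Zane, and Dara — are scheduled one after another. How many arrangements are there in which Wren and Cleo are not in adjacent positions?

30240

There are 8! = 40320 arrangements in all. If Wren and Cleo are adjacent, merging them into one block gives 2·(7)! = 10080 arrangements.
So 40320 − 10080 = 30240 arrangements keep them apart.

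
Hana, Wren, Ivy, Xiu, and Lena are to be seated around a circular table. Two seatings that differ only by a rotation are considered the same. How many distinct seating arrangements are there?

Seat Hana anywhere (absorbing the rotational symmetry), then permute the other 4: (4)! = 24.

24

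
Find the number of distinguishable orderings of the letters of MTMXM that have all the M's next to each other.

Treat the 3 copies of M as a single block. The multiset to arrange is then {MMM, T, X}, 3 items in all.
All 3 items are distinct, so there are (3)! = 6 arrangements.

6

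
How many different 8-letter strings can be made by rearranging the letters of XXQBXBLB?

Letter multiplicities in XXQBXBLB: B×3, L×1, Q×1, X×3.
So there are 8! / (3!·3!) = 1120 distinguishable arrangements.

1120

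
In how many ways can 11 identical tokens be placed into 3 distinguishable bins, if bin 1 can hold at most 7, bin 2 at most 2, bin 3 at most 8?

By stars and bars, unrestricted non-negative solutions to x_1+…+x_3 = 11 number C(11+2,2) = 78.
Subtract solutions that violate a single cap (substitute x_i' = x_i − (cap_i+1)): x_1 ≥ 8 gives C(5,2) = 10; x_2 ≥ 3 gives C(10,2) = 45; x_3 ≥ 9 gives C(4,2) = 6. Together 61.
Add back pairs where two caps are both exceeded: 1 + 0 + 0 = 1.
By inclusion–exclusion the count is 78 − 61 + 1 = 18.

18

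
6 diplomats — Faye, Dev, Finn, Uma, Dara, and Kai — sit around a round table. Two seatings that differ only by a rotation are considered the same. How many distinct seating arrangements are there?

120

Fix one person's seat to break rotational symmetry; the remaining 5 people can be arranged in (5)! = 120 ways.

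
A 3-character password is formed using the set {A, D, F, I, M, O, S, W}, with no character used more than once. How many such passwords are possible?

336

With no repetition, fill the 3 characters in order: 8 choices, then 7, down to 6.
8 × 7 × 6 = 336.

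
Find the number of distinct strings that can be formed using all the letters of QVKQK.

30

The 5 letters of QVKQK have repeats: K appearing twice and Q appearing twice.
Dividing 5! = 120 by 2!·2! = 4 for the repeated letters gives 30.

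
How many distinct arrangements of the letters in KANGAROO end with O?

2520

Fix O in the last position and arrange the remaining 7 letters.
Those 7 letters have A appearing twice, giving (7)!/(2!) = 2520.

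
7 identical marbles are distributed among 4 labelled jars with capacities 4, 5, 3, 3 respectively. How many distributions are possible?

66

Ignoring the caps, the number of non-negative solutions to x_1+…+x_4 = 7 is C(10,3) = 120.
Subtract solutions that violate a single cap (substitute x_i' = x_i − (cap_i+1)): x_1 ≥ 5 gives C(5,3) = 10; x_2 ≥ 6 gives C(4,3) = 4; x_3 ≥ 4 gives C(6,3) = 20; x_4 ≥ 4 gives C(6,3) = 20. Together 54.
No two caps can be exceeded simultaneously, so the pair terms are all 0.
By inclusion–exclusion the count is 120 − 54 + 0 = 66.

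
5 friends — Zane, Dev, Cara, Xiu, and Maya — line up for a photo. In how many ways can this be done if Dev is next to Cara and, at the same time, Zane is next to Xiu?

Treat {Dev,Cara} as one block (2 orders) and {Zane,Xiu} as another (2 orders).
That leaves 3 units to arrange: 2 × 2 × 3! = 4 × 6 = 24.

24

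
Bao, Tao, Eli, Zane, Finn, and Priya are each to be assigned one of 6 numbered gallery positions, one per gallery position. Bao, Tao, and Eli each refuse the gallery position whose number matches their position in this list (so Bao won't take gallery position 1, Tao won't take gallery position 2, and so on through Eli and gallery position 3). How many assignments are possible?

Let Aᵢ (for i ∈ {1, 2, 3}) be the placements that put person i in their forbidden gallery position. Any j of these fix j positions, leaving (6−j)! ways to fill the rest, and there are C(3,j) ways to pick which j.
By inclusion–exclusion, the number of valid placements is Σ_{j=0}^{3} (−1)^j C(3,j)·(6−j)!.
Computing: 720 − 360 + 72 − 6 = 426.

426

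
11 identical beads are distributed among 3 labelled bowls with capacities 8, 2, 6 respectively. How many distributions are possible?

15

By stars and bars, unrestricted non-negative solutions to x_1+…+x_3 = 11 number C(11+2,2) = 78.
Subtract solutions that violate a single cap (substitute x_i' = x_i − (cap_i+1)): x_1 ≥ 9 gives C(4,2) = 6; x_2 ≥ 3 gives C(10,2) = 45; x_3 ≥ 7 gives C(6,2) = 15. Together 66.
Add back pairs where two caps are both exceeded: 0 + 0 + 3 = 3.
By inclusion–exclusion the count is 78 − 66 + 3 = 15.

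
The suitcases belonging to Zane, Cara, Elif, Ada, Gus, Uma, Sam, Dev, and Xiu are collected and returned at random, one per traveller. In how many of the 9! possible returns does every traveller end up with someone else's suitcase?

This is the derangement count D_9: permutations of 9 items with no fixed point.
By inclusion–exclusion this is Σ_{j=0}^{9} (−1)^j C(9,j)·(9−j)!.
Computing: 362880 − 362880 + 181440 − 60480 + 15120 − 3024 + 504 − 72 + 9 − 1 = 133496.

133496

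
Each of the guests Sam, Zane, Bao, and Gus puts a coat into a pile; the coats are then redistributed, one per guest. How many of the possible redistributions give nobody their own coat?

9

Count assignments avoiding every fixed point. For any j of the 4 guests fixed to their own coat, the other 4−j can be arranged in (4−j)! ways.
By inclusion–exclusion this is Σ_{j=0}^{4} (−1)^j C(4,j)·(4−j)!.
Computing: 24 − 24 + 12 − 4 + 1 = 9.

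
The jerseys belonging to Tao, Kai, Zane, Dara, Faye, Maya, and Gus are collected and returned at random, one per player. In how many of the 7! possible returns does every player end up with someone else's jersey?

1854

This is the derangement count D_7: permutations of 7 items with no fixed point.
By inclusion–exclusion this is Σ_{j=0}^{7} (−1)^j C(7,j)·(7−j)!.
Computing: 5040 − 5040 + 2520 − 840 + 210 − 42 + 7 − 1 = 1854.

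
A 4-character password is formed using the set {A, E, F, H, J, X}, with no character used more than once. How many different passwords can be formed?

Choose and order 4 of the 6 symbols: the first character has 6 options, the next 5, then 4, 3.
That product is 6 × 5 × 4 × 3 = 360.

360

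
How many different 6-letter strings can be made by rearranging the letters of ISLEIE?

ISLEIE has 6 letters with E appearing twice and I appearing twice.
The number of distinct arrangements is 6!/(2!·2!) = 720/4 = 180.

180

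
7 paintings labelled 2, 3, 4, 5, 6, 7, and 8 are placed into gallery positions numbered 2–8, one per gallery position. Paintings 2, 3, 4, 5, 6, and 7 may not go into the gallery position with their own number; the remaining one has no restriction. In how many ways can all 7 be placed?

2119

Let Aᵢ (for 2 ≤ i ≤ 7) be the placements that put painting i in its forbidden gallery position. Any j of these fix j positions, leaving (7−j)! ways to fill the rest, and there are C(6,j) ways to pick which j.
By inclusion–exclusion, the number of valid placements is Σ_{j=0}^{6} (−1)^j C(6,j)·(7−j)!.
Computing: 5040 − 4320 + 1800 − 480 + 90 − 12 + 1 = 2119.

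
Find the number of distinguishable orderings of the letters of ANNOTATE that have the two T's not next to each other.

Total arrangements of ANNOTATE: 8!/(2!·2!·2!) = 5040.
Arrangements with the T's together: treat TT as one letter, giving (7)!/(2!·2!) = 1260.
Subtracting, 5040 − 1260 = 3780 arrangements keep the T's apart.

3780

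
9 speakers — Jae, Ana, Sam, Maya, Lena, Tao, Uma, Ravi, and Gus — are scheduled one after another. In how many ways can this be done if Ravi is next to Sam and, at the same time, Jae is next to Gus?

Treat {Ravi,Sam} as one block (2 orders) and {Jae,Gus} as another (2 orders).
That leaves 7 units to arrange: 2 × 2 × 7! = 4 × 5040 = 20160.

20160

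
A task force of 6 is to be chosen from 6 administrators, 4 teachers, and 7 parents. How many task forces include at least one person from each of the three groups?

Unrestricted: C(17,6) = 12376 ways to pick any 6 of the 17.
Subtract selections that omit an entire group: no administrators → C(11,6) = 462; no teachers → C(13,6) = 1716; no parents → C(10,6) = 210.
Add back selections omitting two groups (i.e. drawn from a single group): C(6,6) + C(4,6) + C(7,6) = 8.
By inclusion–exclusion: 12376 − 2388 + 8 = 9996.

9996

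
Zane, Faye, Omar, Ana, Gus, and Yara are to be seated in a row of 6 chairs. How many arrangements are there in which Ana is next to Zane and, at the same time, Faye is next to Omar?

96

Treat {Ana,Zane} as one block (2 orders) and {Faye,Omar} as another (2 orders).
That leaves 4 units to arrange: 2 × 2 × 4! = 4 × 24 = 96.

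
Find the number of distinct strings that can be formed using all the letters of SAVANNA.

420

The 7 letters of SAVANNA have repeats: A appearing 3 times and N appearing twice.
Dividing 7! = 5040 by 3!·2! = 12 for the repeated letters gives 420.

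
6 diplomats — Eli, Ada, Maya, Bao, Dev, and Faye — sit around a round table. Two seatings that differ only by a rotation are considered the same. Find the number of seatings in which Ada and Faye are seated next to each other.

48

Treat {Ada, Faye} as one unit (2 internal orders) and seat the resulting 5 units around the table: (4)! circular arrangements.
So 2 × (4)! = 2 × 24 = 48.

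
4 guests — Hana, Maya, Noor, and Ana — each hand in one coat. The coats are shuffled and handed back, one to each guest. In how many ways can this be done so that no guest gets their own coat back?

9

This is the derangement count D_4: permutations of 4 items with no fixed point.
By inclusion–exclusion this is Σ_{j=0}^{4} (−1)^j C(4,j)·(4−j)!.
Computing: 24 − 24 + 12 − 4 + 1 = 9.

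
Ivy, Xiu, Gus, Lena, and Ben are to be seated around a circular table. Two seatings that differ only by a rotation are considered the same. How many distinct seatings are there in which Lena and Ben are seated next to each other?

Treat {Lena, Ben} as one unit (2 internal orders) and seat the resulting 4 units around the table: (3)! circular arrangements.
So 2 × (3)! = 2 × 6 = 12.

12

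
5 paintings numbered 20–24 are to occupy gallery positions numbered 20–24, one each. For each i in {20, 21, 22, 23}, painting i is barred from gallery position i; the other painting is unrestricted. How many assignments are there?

53

Let Aᵢ (for 20 ≤ i ≤ 23) be the placements that put painting i in its forbidden gallery position. Any j of these fix j positions, leaving (5−j)! ways to fill the rest, and there are C(4,j) ways to pick which j.
By inclusion–exclusion, the number of valid placements is Σ_{j=0}^{4} (−1)^j C(4,j)·(5−j)!.
Computing: 120 − 96 + 36 − 8 + 1 = 53.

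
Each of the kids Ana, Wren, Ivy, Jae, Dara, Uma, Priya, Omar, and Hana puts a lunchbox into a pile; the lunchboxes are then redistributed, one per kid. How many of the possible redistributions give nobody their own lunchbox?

133496

This is the derangement count D_9: permutations of 9 items with no fixed point.
By inclusion–exclusion this is Σ_{j=0}^{9} (−1)^j C(9,j)·(9−j)!.
Computing: 362880 − 362880 + 181440 − 60480 + 15120 − 3024 + 504 − 72 + 9 − 1 = 133496.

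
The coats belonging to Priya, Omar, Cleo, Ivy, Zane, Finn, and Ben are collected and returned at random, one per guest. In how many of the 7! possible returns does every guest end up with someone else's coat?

This is the derangement count D_7: permutations of 7 items with no fixed point.
By inclusion–exclusion this is Σ_{j=0}^{7} (−1)^j C(7,j)·(7−j)!.
Computing: 5040 − 5040 + 2520 − 840 + 210 − 42 + 7 − 1 = 1854.

1854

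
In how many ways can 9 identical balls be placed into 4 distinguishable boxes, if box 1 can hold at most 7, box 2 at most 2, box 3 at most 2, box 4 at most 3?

32

Without the upper bounds there are C(12,3) = 220 ways to split 9 among 4 boxes.
Subtract solutions that violate a single cap (substitute x_i' = x_i − (cap_i+1)): x_1 ≥ 8 gives C(4,3) = 4; x_2 ≥ 3 gives C(9,3) = 84; x_3 ≥ 3 gives C(9,3) = 84; x_4 ≥ 4 gives C(8,3) = 56. Together 228.
Add back pairs where two caps are both exceeded: 0 + 0 + 0 + 20 + 10 + 10 = 40.
By inclusion–exclusion the count is 220 − 228 + 40 = 32.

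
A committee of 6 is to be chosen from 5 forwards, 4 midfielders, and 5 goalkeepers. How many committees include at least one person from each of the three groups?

Total 6-person selections from all 14: C(14,6) = 3003.
Selections missing a whole group: no forwards → C(9,6) = 84; no midfielders → C(10,6) = 210; no goalkeepers → C(9,6) = 84.
Add back selections omitting two groups (i.e. drawn from a single group): C(5,6) + C(4,6) + C(5,6) = 0.
By inclusion–exclusion: 3003 − 378 + 0 = 2625.

2625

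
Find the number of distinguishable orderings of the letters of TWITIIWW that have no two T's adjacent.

420

There are 8!/(3!·3!·2!) = 560 arrangements of TWITIIWW in total.
If the two T's are adjacent, glue them into one block, leaving 7 items to arrange: (7)!/(3!·3!) = 140 ways.
Hence 560 − 140 = 420.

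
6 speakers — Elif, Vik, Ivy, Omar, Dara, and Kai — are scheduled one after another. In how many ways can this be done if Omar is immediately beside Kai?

240

Place the 4 others and the Omar-Kai pair as 5 objects in a line; the pair has 2 internal arrangements.
So the count is 2·(5)! = 240.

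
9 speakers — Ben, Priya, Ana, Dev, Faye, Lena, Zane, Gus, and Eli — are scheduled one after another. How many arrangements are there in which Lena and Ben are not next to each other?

282240

There are 9! = 362880 arrangements in all. If Lena and Ben are adjacent, merging them into one block gives 2·(8)! = 80640 arrangements.
So 362880 − 80640 = 282240 arrangements keep them apart.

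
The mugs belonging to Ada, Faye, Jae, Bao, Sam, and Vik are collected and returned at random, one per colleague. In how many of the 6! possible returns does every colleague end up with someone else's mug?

265

This is the derangement count D_6: permutations of 6 items with no fixed point.
By inclusion–exclusion this is Σ_{j=0}^{6} (−1)^j C(6,j)·(6−j)!.
Computing: 720 − 720 + 360 − 120 + 30 − 6 + 1 = 265.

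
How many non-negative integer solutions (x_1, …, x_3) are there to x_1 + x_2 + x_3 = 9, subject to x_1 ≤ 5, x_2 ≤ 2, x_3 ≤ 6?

Without the upper bounds there are C(11,2) = 55 ways to split 9 among 3 variables.
Subtract solutions that violate a single cap (substitute x_i' = x_i − (cap_i+1)): x_1 ≥ 6 gives C(5,2) = 10; x_2 ≥ 3 gives C(8,2) = 28; x_3 ≥ 7 gives C(4,2) = 6. Together 44.
Add back pairs where two caps are both exceeded: 1 + 0 + 0 = 1.
By inclusion–exclusion the count is 55 − 44 + 1 = 12.

12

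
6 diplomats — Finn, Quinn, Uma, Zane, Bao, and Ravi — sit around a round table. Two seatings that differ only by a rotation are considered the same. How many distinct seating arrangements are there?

120

Around a circle, 6 distinct people have 6!/6 = (5)! = 120 rotationally distinct seatings.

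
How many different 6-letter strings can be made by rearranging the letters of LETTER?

LETTER has 6 letters with E appearing twice and T appearing twice.
The number of distinct arrangements is 6!/(2!·2!) = 720/4 = 180.

180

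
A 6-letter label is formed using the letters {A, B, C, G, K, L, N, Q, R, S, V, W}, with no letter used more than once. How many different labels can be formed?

With no repetition, fill the 6 letters in order: 12 choices, then 11, down to 7.
12 × 11 × 10 × 9 × 8 × 7 = 665280.

665280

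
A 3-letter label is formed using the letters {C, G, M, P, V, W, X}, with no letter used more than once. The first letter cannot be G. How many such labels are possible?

The first letter has 7−1 = 6 choices (anything except G).
The remaining 2 letters are filled from the other 6 symbols without repetition: 6 × 5 = 30.
Total: 6 × 30 = 180.

180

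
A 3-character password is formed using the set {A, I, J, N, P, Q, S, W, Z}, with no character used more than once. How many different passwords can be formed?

Choose and order 3 of the 9 symbols: the first character has 9 options, the next 8, then 7.
That product is 9 × 8 × 7 = 504.

504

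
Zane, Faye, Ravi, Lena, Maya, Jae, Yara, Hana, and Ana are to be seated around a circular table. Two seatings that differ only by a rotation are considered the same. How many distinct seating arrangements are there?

Around a circle, 9 distinct people have 9!/9 = (8)! = 40320 rotationally distinct seatings.

40320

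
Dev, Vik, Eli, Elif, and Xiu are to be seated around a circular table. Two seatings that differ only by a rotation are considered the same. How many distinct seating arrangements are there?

Around a circle, 5 distinct people have 5!/5 = (4)! = 24 rotationally distinct seatings.

24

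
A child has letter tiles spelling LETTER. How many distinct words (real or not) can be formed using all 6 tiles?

Letter multiplicities in LETTER: E×2, L×1, R×1, T×2.
Dividing 6! = 720 by 2!·2! = 4 for the repeated letters gives 180.

180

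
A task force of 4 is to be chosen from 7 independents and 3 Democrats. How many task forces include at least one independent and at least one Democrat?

175

With no constraint there are C(10,4) = 210 possible selections.
Subtract selections that omit an entire group: no independents → C(3,4) = 0; no Democrats → C(7,4) = 35.
Both groups omitted at once is impossible, so 210 − 35 = 175.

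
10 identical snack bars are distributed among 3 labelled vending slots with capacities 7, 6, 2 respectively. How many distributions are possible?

By stars and bars, unrestricted non-negative solutions to x_1+…+x_3 = 10 number C(10+2,2) = 66.
Subtract solutions that violate a single cap (substitute x_i' = x_i − (cap_i+1)): x_1 ≥ 8 gives C(4,2) = 6; x_2 ≥ 7 gives C(5,2) = 10; x_3 ≥ 3 gives C(9,2) = 36. Together 52.
Add back pairs where two caps are both exceeded: 0 + 0 + 1 = 1.
By inclusion–exclusion the count is 66 − 52 + 1 = 15.

15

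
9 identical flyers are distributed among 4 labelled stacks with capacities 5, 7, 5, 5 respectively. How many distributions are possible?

156

Ignoring the caps, the number of non-negative solutions to x_1+…+x_4 = 9 is C(12,3) = 220.
Subtract solutions that violate a single cap (substitute x_i' = x_i − (cap_i+1)): x_1 ≥ 6 gives C(6,3) = 20; x_2 ≥ 8 gives C(4,3) = 4; x_3 ≥ 6 gives C(6,3) = 20; x_4 ≥ 6 gives C(6,3) = 20. Together 64.
No two caps can be exceeded simultaneously, so the pair terms are all 0.
By inclusion–exclusion the count is 220 − 64 + 0 = 156.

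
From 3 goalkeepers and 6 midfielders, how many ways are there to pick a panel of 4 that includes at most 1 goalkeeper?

Split by how many goalkeepers are chosen (0 through 1).
Sum: C(3,0)·C(6,4) + C(3,1)·C(6,3) = 15 + 60 = 75.

75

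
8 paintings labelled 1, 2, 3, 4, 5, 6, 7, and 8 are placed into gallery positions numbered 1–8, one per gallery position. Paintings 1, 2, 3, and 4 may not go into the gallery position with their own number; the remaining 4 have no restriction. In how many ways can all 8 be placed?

Let Aᵢ (for 1 ≤ i ≤ 4) be the placements that put painting i in its forbidden gallery position. Any j of these fix j positions, leaving (8−j)! ways to fill the rest, and there are C(4,j) ways to pick which j.
By inclusion–exclusion, the number of valid placements is Σ_{j=0}^{4} (−1)^j C(4,j)·(8−j)!.
Computing: 40320 − 20160 + 4320 − 480 + 24 = 24024.

24024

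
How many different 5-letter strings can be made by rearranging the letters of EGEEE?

5

EGEEE has 5 letters with E appearing 4 times.
So there are 5! / (4!) = 5 distinguishable arrangements.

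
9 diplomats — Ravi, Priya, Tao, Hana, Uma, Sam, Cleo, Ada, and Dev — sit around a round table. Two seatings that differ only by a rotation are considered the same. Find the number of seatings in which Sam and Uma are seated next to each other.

10080

Glue Sam and Uma into a block (2 internal orders). Seating 8 units around a circle gives (7)! arrangements.
So 2 × (7)! = 2 × 5040 = 10080.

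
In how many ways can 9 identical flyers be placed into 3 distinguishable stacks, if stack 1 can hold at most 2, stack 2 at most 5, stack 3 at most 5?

By stars and bars, unrestricted non-negative solutions to x_1+…+x_3 = 9 number C(9+2,2) = 55.
Subtract solutions that violate a single cap (substitute x_i' = x_i − (cap_i+1)): x_1 ≥ 3 gives C(8,2) = 28; x_2 ≥ 6 gives C(5,2) = 10; x_3 ≥ 6 gives C(5,2) = 10. Together 48.
Add back pairs where two caps are both exceeded: 1 + 1 + 0 = 2.
By inclusion–exclusion the count is 55 − 48 + 2 = 9.

9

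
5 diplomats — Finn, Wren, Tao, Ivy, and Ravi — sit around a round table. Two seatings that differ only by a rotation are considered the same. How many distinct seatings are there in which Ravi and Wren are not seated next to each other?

Without the restriction there are (4)! = 24 seatings.
Those with Ravi next to Wren: fuse the pair into one unit and seat 4 units around a circle — 2·(3)! = 12.
Subtracting, 24 − 12 = 12.

12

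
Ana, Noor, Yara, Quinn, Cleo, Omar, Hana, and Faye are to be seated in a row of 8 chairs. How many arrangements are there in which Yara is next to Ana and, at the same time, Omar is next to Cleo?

Treat {Yara,Ana} as one block (2 orders) and {Omar,Cleo} as another (2 orders).
That leaves 6 units to arrange: 2 × 2 × 6! = 4 × 720 = 2880.

2880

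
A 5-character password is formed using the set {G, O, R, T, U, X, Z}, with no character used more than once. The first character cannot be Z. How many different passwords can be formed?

2160

The first character has 7−1 = 6 choices (anything except Z).
The remaining 4 characters are filled from the other 6 symbols without repetition: 6 × 5 × 4 × 3 = 360.
Total: 6 × 360 = 2160.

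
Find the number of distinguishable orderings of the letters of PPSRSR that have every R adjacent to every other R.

30

Treat the 2 copies of R as a single block. The multiset to arrange is then {RR, P, P, S, S}, 5 items in all.
That gives (5)!/(2!·2!) = 30 arrangements.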